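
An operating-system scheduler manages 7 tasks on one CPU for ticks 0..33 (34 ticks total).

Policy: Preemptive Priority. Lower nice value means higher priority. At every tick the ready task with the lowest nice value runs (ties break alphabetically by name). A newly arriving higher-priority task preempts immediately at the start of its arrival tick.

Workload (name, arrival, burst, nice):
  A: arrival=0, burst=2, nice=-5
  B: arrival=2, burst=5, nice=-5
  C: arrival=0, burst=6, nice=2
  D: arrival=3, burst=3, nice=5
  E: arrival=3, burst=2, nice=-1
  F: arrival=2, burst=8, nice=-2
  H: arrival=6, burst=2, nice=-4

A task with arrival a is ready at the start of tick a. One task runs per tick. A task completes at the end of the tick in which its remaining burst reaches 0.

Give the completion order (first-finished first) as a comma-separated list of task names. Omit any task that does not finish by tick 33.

completion order = A, B, H, F, E, C, D

t=0: ready={A,C} → run A
t=1: ready={A,C} → run A
t=2: ready={B,C,F} → run B
t=3: ready={B,C,D,E,F} → run B
t=4: ready={B,C,D,E,F} → run B
t=5: ready={B,C,D,E,F} → run B
t=6: ready={B,C,D,E,F,H} → run B
t=7: ready={C,D,E,F,H} → run H
t=8: ready={C,D,E,F,H} → run H
t=9: ready={C,D,E,F} → run F
t=10: ready={C,D,E,F} → run F
t=11: ready={C,D,E,F} → run F
t=12: ready={C,D,E,F} → run F
t=13: ready={C,D,E,F} → run F
t=14: ready={C,D,E,F} → run F
t=15: ready={C,D,E,F} → run F
t=16: ready={C,D,E,F} → run F
t=17: ready={C,D,E} → run E
t=18: ready={C,D,E} → run E
t=19: ready={C,D} → run C
t=20: ready={C,D} → run C
t=21: ready={C,D} → run C
t=22: ready={C,D} → run C
t=23: ready={C,D} → run C
t=24: ready={C,D} → run C
t=25: ready={D} → run D
t=26: ready={D} → run D
t=27: ready={D} → run D
t=28: (idle)
t=29: (idle)
t=30: (idle)
t=31: (idle)
t=32: (idle)
t=33: (idle)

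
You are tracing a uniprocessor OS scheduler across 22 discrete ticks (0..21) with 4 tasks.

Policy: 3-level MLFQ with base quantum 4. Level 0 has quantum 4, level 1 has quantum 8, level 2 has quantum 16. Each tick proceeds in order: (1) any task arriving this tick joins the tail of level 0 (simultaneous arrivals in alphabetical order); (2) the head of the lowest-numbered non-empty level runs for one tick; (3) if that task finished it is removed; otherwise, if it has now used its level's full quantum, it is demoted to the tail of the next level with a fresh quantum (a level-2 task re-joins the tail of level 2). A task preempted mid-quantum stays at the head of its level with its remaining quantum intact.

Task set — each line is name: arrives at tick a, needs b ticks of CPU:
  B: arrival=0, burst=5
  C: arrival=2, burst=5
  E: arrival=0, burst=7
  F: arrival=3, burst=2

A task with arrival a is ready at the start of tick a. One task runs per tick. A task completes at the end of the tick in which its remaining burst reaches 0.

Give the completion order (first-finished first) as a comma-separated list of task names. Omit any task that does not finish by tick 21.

completion order = F, B, E, C

t=0: L0/L1/L2 = BE/-/- → run B
t=1: L0/L1/L2 = BE/-/- → run B
t=2: L0/L1/L2 = BEC/-/- → run B
t=3: L0/L1/L2 = BECF/-/- → run B
t=4: L0/L1/L2 = ECF/B/- → run E
t=5: L0/L1/L2 = ECF/B/- → run E
t=6: L0/L1/L2 = ECF/B/- → run E
t=7: L0/L1/L2 = ECF/B/- → run E
t=8: L0/L1/L2 = CF/BE/- → run C
t=9: L0/L1/L2 = CF/BE/- → run C
t=10: L0/L1/L2 = CF/BE/- → run C
t=11: L0/L1/L2 = CF/BE/- → run C
t=12: L0/L1/L2 = F/BEC/- → run F
t=13: L0/L1/L2 = F/BEC/- → run F
t=14: L0/L1/L2 = -/BEC/- → run B
t=15: L0/L1/L2 = -/EC/- → run E
t=16: L0/L1/L2 = -/EC/- → run E
t=17: L0/L1/L2 = -/EC/- → run E
t=18: L0/L1/L2 = -/C/- → run C
t=19: (idle)
t=20: (idle)
t=21: (idle)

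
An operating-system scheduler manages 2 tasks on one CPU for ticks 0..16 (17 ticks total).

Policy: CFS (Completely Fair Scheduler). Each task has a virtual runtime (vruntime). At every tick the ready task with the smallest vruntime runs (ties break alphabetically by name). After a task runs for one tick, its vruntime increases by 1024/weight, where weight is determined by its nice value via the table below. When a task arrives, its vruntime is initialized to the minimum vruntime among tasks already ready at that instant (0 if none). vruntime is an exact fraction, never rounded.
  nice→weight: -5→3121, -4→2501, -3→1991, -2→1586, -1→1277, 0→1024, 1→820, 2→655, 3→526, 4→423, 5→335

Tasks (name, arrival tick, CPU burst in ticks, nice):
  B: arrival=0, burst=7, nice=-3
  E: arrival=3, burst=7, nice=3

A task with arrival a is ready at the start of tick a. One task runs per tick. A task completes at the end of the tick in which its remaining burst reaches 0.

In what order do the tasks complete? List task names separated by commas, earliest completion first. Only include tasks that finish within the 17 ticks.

t=0: vr[B=0] → run B
t=1: vr[B=1024/1991] → run B
t=2: vr[B=2048/1991] → run B
t=3: vr[B=3072/1991 E=3072/1991] → run B
t=4: vr[B=4096/1991 E=3072/1991] → run E
t=5: vr[B=4096/1991 E=1827328/523633] → run B
t=6: vr[B=5120/1991 E=1827328/523633] → run B
t=7: vr[B=6144/1991 E=1827328/523633] → run B
t=8: vr[E=1827328/523633] → run E
t=9: vr[E=2846720/523633] → run E
t=10: vr[E=3866112/523633] → run E
t=11: vr[E=4885504/523633] → run E
t=12: vr[E=5904896/523633] → run E
t=13: vr[E=6924288/523633] → run E
t=14: (idle)
t=15: (idle)
t=16: (idle)

completion order = B, E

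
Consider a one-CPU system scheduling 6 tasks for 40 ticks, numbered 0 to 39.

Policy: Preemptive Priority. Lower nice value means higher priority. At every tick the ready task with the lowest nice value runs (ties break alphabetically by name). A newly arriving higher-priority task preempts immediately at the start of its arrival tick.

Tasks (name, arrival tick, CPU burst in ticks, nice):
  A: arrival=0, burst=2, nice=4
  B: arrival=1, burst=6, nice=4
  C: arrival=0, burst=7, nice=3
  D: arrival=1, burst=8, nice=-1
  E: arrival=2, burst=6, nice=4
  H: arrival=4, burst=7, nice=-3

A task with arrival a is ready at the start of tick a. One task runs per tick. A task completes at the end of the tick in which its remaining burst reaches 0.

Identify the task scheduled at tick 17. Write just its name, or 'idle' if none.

t=0: ready={A,C} → run C
t=1: ready={A,B,C,D} → run D
t=2: ready={A,B,C,D,E} → run D
t=3: ready={A,B,C,D,E} → run D
t=4: ready={A,B,C,D,E,H} → run H
t=5: ready={A,B,C,D,E,H} → run H
t=6: ready={A,B,C,D,E,H} → run H
t=7: ready={A,B,C,D,E,H} → run H
t=8: ready={A,B,C,D,E,H} → run H
t=9: ready={A,B,C,D,E,H} → run H
t=10: ready={A,B,C,D,E,H} → run H
t=11: ready={A,B,C,D,E} → run D
t=12: ready={A,B,C,D,E} → run D
t=13: ready={A,B,C,D,E} → run D
t=14: ready={A,B,C,D,E} → run D
t=15: ready={A,B,C,D,E} → run D
t=16: ready={A,B,C,E} → run C
t=17: ready={A,B,C,E} → run C
t=18: ready={A,B,C,E} → run C
t=19: ready={A,B,C,E} → run C
t=20: ready={A,B,C,E} → run C
t=21: ready={A,B,C,E} → run C
t=22: ready={A,B,E} → run A
t=23: ready={A,B,E} → run A
t=24: ready={B,E} → run B
t=25: ready={B,E} → run B
t=26: ready={B,E} → run B
t=27: ready={B,E} → run B
t=28: ready={B,E} → run B
t=29: ready={B,E} → run B
t=30: ready={E} → run E
t=31: ready={E} → run E
t=32: ready={E} → run E
t=33: ready={E} → run E
t=34: ready={E} → run E
t=35: ready={E} → run E
t=36: (idle)
t=37: (idle)
t=38: (idle)
t=39: (idle)

running at tick 17 = C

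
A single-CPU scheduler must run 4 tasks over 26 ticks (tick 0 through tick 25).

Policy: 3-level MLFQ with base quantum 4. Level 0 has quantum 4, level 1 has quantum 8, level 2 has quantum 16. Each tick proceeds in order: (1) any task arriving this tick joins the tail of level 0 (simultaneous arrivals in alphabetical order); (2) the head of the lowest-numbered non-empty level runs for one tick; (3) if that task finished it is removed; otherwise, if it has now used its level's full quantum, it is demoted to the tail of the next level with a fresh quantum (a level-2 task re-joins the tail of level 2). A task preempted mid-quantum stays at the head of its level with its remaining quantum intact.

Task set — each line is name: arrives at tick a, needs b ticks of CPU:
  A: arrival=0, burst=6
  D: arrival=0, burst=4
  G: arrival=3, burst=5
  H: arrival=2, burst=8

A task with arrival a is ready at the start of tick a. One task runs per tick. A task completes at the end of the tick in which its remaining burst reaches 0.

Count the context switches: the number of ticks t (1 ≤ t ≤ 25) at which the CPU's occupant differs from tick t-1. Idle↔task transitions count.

t=0: L0/L1/L2 = AD/-/- → run A
t=1: L0/L1/L2 = AD/-/- → run A
t=2: L0/L1/L2 = ADH/-/- → run A
t=3: L0/L1/L2 = ADHG/-/- → run A
t=4: L0/L1/L2 = DHG/A/- → run D
t=5: L0/L1/L2 = DHG/A/- → run D
t=6: L0/L1/L2 = DHG/A/- → run D
t=7: L0/L1/L2 = DHG/A/- → run D
t=8: L0/L1/L2 = HG/A/- → run H
t=9: L0/L1/L2 = HG/A/- → run H
t=10: L0/L1/L2 = HG/A/- → run H
t=11: L0/L1/L2 = HG/A/- → run H
t=12: L0/L1/L2 = G/AH/- → run G
t=13: L0/L1/L2 = G/AH/- → run G
t=14: L0/L1/L2 = G/AH/- → run G
t=15: L0/L1/L2 = G/AH/- → run G
t=16: L0/L1/L2 = -/AHG/- → run A
t=17: L0/L1/L2 = -/AHG/- → run A
t=18: L0/L1/L2 = -/HG/- → run H
t=19: L0/L1/L2 = -/HG/- → run H
t=20: L0/L1/L2 = -/HG/- → run H
t=21: L0/L1/L2 = -/HG/- → run H
t=22: L0/L1/L2 = -/G/- → run G
t=23: (idle)
t=24: (idle)
t=25: (idle)

context switches = 7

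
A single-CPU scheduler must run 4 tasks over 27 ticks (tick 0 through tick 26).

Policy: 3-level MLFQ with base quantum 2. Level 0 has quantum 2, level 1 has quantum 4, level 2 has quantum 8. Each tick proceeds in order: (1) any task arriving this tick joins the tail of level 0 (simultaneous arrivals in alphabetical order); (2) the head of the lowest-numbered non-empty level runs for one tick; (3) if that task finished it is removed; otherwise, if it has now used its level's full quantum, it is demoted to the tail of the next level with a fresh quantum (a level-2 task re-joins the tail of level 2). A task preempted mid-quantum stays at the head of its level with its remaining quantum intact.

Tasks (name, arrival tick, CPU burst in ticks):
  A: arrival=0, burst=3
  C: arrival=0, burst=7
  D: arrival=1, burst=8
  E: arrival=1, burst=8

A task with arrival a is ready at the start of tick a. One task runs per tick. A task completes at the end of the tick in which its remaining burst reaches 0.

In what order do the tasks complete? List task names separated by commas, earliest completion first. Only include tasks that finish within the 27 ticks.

t=0: L0/L1/L2 = AC/-/- → run A
t=1: L0/L1/L2 = ACDE/-/- → run A
t=2: L0/L1/L2 = CDE/A/- → run C
t=3: L0/L1/L2 = CDE/A/- → run C
t=4: L0/L1/L2 = DE/AC/- → run D
t=5: L0/L1/L2 = DE/AC/- → run D
t=6: L0/L1/L2 = E/ACD/- → run E
t=7: L0/L1/L2 = E/ACD/- → run E
t=8: L0/L1/L2 = -/ACDE/- → run A
t=9: L0/L1/L2 = -/CDE/- → run C
t=10: L0/L1/L2 = -/CDE/- → run C
t=11: L0/L1/L2 = -/CDE/- → run C
t=12: L0/L1/L2 = -/CDE/- → run C
t=13: L0/L1/L2 = -/DE/C → run D
t=14: L0/L1/L2 = -/DE/C → run D
t=15: L0/L1/L2 = -/DE/C → run D
t=16: L0/L1/L2 = -/DE/C → run D
t=17: L0/L1/L2 = -/E/CD → run E
t=18: L0/L1/L2 = -/E/CD → run E
t=19: L0/L1/L2 = -/E/CD → run E
t=20: L0/L1/L2 = -/E/CD → run E
t=21: L0/L1/L2 = -/-/CDE → run C
t=22: L0/L1/L2 = -/-/DE → run D
t=23: L0/L1/L2 = -/-/DE → run D
t=24: L0/L1/L2 = -/-/E → run E
t=25: L0/L1/L2 = -/-/E → run E
t=26: (idle)

completion order = A, C, D, E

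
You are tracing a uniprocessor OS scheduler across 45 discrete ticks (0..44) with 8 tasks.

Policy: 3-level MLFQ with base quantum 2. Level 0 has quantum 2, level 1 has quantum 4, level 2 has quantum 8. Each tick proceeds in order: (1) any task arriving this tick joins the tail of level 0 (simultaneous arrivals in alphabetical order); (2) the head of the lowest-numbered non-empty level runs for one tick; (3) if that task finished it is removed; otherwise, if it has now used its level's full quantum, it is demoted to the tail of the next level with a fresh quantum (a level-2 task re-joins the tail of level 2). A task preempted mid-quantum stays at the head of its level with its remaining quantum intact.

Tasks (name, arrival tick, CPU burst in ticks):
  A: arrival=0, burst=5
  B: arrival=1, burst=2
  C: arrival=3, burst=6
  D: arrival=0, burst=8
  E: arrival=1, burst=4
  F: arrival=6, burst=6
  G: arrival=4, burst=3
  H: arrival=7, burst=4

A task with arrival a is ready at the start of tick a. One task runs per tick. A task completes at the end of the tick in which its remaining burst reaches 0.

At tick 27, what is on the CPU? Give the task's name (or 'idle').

running at tick 27 = C

t=0: L0/L1/L2 = AD/-/- → run A
t=1: L0/L1/L2 = ADBE/-/- → run A
t=2: L0/L1/L2 = DBE/A/- → run D
t=3: L0/L1/L2 = DBEC/A/- → run D
t=4: L0/L1/L2 = BECG/AD/- → run B
t=5: L0/L1/L2 = BECG/AD/- → run B
t=6: L0/L1/L2 = ECGF/AD/- → run E
t=7: L0/L1/L2 = ECGFH/AD/- → run E
t=8: L0/L1/L2 = CGFH/ADE/- → run C
t=9: L0/L1/L2 = CGFH/ADE/- → run C
t=10: L0/L1/L2 = GFH/ADEC/- → run G
t=11: L0/L1/L2 = GFH/ADEC/- → run G
t=12: L0/L1/L2 = FH/ADECG/- → run F
t=13: L0/L1/L2 = FH/ADECG/- → run F
t=14: L0/L1/L2 = H/ADECGF/- → run H
t=15: L0/L1/L2 = H/ADECGF/- → run H
t=16: L0/L1/L2 = -/ADECGFH/- → run A
t=17: L0/L1/L2 = -/ADECGFH/- → run A
t=18: L0/L1/L2 = -/ADECGFH/- → run A
t=19: L0/L1/L2 = -/DECGFH/- → run D
t=20: L0/L1/L2 = -/DECGFH/- → run D
t=21: L0/L1/L2 = -/DECGFH/- → run D
t=22: L0/L1/L2 = -/DECGFH/- → run D
t=23: L0/L1/L2 = -/ECGFH/D → run E
t=24: L0/L1/L2 = -/ECGFH/D → run E
t=25: L0/L1/L2 = -/CGFH/D → run C
t=26: L0/L1/L2 = -/CGFH/D → run C
t=27: L0/L1/L2 = -/CGFH/D → run C
t=28: L0/L1/L2 = -/CGFH/D → run C
t=29: L0/L1/L2 = -/GFH/D → run G
t=30: L0/L1/L2 = -/FH/D → run F
t=31: L0/L1/L2 = -/FH/D → run F
t=32: L0/L1/L2 = -/FH/D → run F
t=33: L0/L1/L2 = -/FH/D → run F
t=34: L0/L1/L2 = -/H/D → run H
t=35: L0/L1/L2 = -/H/D → run H
t=36: L0/L1/L2 = -/-/D → run D
t=37: L0/L1/L2 = -/-/D → run D
t=38: (idle)
t=39: (idle)
t=40: (idle)
t=41: (idle)
t=42: (idle)
t=43: (idle)
t=44: (idle)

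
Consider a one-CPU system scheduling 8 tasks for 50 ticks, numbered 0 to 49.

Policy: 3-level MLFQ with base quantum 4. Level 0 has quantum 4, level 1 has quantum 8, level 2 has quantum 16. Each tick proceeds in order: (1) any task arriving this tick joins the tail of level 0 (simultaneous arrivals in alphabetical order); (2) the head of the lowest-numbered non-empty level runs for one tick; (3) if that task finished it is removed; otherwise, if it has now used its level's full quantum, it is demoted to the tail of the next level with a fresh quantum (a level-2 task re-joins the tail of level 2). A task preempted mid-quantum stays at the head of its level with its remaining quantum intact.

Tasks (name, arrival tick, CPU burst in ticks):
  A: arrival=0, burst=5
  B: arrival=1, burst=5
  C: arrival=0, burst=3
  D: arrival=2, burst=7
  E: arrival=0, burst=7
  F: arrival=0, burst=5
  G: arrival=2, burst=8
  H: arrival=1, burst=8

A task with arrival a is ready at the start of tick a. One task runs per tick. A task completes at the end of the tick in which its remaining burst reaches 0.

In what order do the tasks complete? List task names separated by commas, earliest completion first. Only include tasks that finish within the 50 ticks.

completion order = C, A, E, F, B, H, D, G

t=0: L0/L1/L2 = ACEF/-/- → run A
t=1: L0/L1/L2 = ACEFBH/-/- → run A
t=2: L0/L1/L2 = ACEFBHDG/-/- → run A
t=3: L0/L1/L2 = ACEFBHDG/-/- → run A
t=4: L0/L1/L2 = CEFBHDG/A/- → run C
t=5: L0/L1/L2 = CEFBHDG/A/- → run C
t=6: L0/L1/L2 = CEFBHDG/A/- → run C
t=7: L0/L1/L2 = EFBHDG/A/- → run E
t=8: L0/L1/L2 = EFBHDG/A/- → run E
t=9: L0/L1/L2 = EFBHDG/A/- → run E
t=10: L0/L1/L2 = EFBHDG/A/- → run E
t=11: L0/L1/L2 = FBHDG/AE/- → run F
t=12: L0/L1/L2 = FBHDG/AE/- → run F
t=13: L0/L1/L2 = FBHDG/AE/- → run F
t=14: L0/L1/L2 = FBHDG/AE/- → run F
t=15: L0/L1/L2 = BHDG/AEF/- → run B
t=16: L0/L1/L2 = BHDG/AEF/- → run B
t=17: L0/L1/L2 = BHDG/AEF/- → run B
t=18: L0/L1/L2 = BHDG/AEF/- → run B
t=19: L0/L1/L2 = HDG/AEFB/- → run H
t=20: L0/L1/L2 = HDG/AEFB/- → run H
t=21: L0/L1/L2 = HDG/AEFB/- → run H
t=22: L0/L1/L2 = HDG/AEFB/- → run H
t=23: L0/L1/L2 = DG/AEFBH/- → run D
t=24: L0/L1/L2 = DG/AEFBH/- → run D
t=25: L0/L1/L2 = DG/AEFBH/- → run D
t=26: L0/L1/L2 = DG/AEFBH/- → run D
t=27: L0/L1/L2 = G/AEFBHD/- → run G
t=28: L0/L1/L2 = G/AEFBHD/- → run G
t=29: L0/L1/L2 = G/AEFBHD/- → run G
t=30: L0/L1/L2 = G/AEFBHD/- → run G
t=31: L0/L1/L2 = -/AEFBHDG/- → run A
t=32: L0/L1/L2 = -/EFBHDG/- → run E
t=33: L0/L1/L2 = -/EFBHDG/- → run E
t=34: L0/L1/L2 = -/EFBHDG/- → run E
t=35: L0/L1/L2 = -/FBHDG/- → run F
t=36: L0/L1/L2 = -/BHDG/- → run B
t=37: L0/L1/L2 = -/HDG/- → run H
t=38: L0/L1/L2 = -/HDG/- → run H
t=39: L0/L1/L2 = -/HDG/- → run H
t=40: L0/L1/L2 = -/HDG/- → run H
t=41: L0/L1/L2 = -/DG/- → run D
t=42: L0/L1/L2 = -/DG/- → run D
t=43: L0/L1/L2 = -/DG/- → run D
t=44: L0/L1/L2 = -/G/- → run G
t=45: L0/L1/L2 = -/G/- → run G
t=46: L0/L1/L2 = -/G/- → run G
t=47: L0/L1/L2 = -/G/- → run G
t=48: (idle)
t=49: (idle)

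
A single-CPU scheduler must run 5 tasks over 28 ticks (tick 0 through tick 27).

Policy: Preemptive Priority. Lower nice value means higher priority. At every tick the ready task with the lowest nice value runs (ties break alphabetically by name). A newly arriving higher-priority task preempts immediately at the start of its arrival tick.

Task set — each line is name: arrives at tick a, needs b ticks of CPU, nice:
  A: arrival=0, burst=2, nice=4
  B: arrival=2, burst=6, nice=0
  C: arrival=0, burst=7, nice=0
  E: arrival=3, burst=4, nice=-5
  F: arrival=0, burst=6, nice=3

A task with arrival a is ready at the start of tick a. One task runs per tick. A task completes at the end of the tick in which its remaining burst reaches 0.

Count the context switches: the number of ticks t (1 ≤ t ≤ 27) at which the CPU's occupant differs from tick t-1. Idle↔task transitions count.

context switches = 7

t=0: ready={A,C,F} → run C
t=1: ready={A,C,F} → run C
t=2: ready={A,B,C,F} → run B
t=3: ready={A,B,C,E,F} → run E
t=4: ready={A,B,C,E,F} → run E
t=5: ready={A,B,C,E,F} → run E
t=6: ready={A,B,C,E,F} → run E
t=7: ready={A,B,C,F} → run B
t=8: ready={A,B,C,F} → run B
t=9: ready={A,B,C,F} → run B
t=10: ready={A,B,C,F} → run B
t=11: ready={A,B,C,F} → run B
t=12: ready={A,C,F} → run C
t=13: ready={A,C,F} → run C
t=14: ready={A,C,F} → run C
t=15: ready={A,C,F} → run C
t=16: ready={A,C,F} → run C
t=17: ready={A,F} → run F
t=18: ready={A,F} → run F
t=19: ready={A,F} → run F
t=20: ready={A,F} → run F
t=21: ready={A,F} → run F
t=22: ready={A,F} → run F
t=23: ready={A} → run A
t=24: ready={A} → run A
t=25: (idle)
t=26: (idle)
t=27: (idle)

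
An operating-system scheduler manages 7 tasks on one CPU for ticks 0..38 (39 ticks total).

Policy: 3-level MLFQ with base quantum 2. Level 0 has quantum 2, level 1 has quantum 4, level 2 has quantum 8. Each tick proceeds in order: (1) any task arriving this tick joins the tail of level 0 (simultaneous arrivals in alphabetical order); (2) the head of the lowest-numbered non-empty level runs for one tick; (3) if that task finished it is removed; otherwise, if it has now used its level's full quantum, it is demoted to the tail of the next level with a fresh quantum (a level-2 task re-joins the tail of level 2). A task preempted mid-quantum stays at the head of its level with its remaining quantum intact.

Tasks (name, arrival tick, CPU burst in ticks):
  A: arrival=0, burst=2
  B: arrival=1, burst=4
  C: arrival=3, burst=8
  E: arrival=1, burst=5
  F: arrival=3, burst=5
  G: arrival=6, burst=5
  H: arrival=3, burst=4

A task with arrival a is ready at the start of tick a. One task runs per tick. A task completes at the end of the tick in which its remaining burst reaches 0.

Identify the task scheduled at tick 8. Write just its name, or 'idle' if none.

t=0: L0/L1/L2 = A/-/- → run A
t=1: L0/L1/L2 = ABE/-/- → run A
t=2: L0/L1/L2 = BE/-/- → run B
t=3: L0/L1/L2 = BECFH/-/- → run B
t=4: L0/L1/L2 = ECFH/B/- → run E
t=5: L0/L1/L2 = ECFH/B/- → run E
t=6: L0/L1/L2 = CFHG/BE/- → run C
t=7: L0/L1/L2 = CFHG/BE/- → run C
t=8: L0/L1/L2 = FHG/BEC/- → run F
t=9: L0/L1/L2 = FHG/BEC/- → run F
t=10: L0/L1/L2 = HG/BECF/- → run H
t=11: L0/L1/L2 = HG/BECF/- → run H
t=12: L0/L1/L2 = G/BECFH/- → run G
t=13: L0/L1/L2 = G/BECFH/- → run G
t=14: L0/L1/L2 = -/BECFHG/- → run B
t=15: L0/L1/L2 = -/BECFHG/- → run B
t=16: L0/L1/L2 = -/ECFHG/- → run E
t=17: L0/L1/L2 = -/ECFHG/- → run E
t=18: L0/L1/L2 = -/ECFHG/- → run E
t=19: L0/L1/L2 = -/CFHG/- → run C
t=20: L0/L1/L2 = -/CFHG/- → run C
t=21: L0/L1/L2 = -/CFHG/- → run C
t=22: L0/L1/L2 = -/CFHG/- → run C
t=23: L0/L1/L2 = -/FHG/C → run F
t=24: L0/L1/L2 = -/FHG/C → run F
t=25: L0/L1/L2 = -/FHG/C → run F
t=26: L0/L1/L2 = -/HG/C → run H
t=27: L0/L1/L2 = -/HG/C → run H
t=28: L0/L1/L2 = -/G/C → run G
t=29: L0/L1/L2 = -/G/C → run G
t=30: L0/L1/L2 = -/G/C → run G
t=31: L0/L1/L2 = -/-/C → run C
t=32: L0/L1/L2 = -/-/C → run C
t=33: (idle)
t=34: (idle)
t=35: (idle)
t=36: (idle)
t=37: (idle)
t=38: (idle)

running at tick 8 = F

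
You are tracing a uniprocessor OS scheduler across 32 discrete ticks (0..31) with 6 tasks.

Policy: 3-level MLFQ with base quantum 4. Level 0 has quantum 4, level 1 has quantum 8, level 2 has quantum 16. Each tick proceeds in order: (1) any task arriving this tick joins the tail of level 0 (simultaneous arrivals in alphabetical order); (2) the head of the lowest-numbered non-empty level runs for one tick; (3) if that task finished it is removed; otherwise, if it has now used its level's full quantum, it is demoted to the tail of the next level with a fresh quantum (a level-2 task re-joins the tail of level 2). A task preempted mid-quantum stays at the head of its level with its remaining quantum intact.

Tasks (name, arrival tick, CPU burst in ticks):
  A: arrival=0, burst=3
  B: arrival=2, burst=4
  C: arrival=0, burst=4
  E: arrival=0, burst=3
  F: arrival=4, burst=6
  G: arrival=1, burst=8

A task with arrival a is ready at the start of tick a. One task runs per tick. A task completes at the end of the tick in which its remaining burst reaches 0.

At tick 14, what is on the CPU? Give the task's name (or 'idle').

running at tick 14 = B

t=0: L0/L1/L2 = ACE/-/- → run A
t=1: L0/L1/L2 = ACEG/-/- → run A
t=2: L0/L1/L2 = ACEGB/-/- → run A
t=3: L0/L1/L2 = CEGB/-/- → run C
t=4: L0/L1/L2 = CEGBF/-/- → run C
t=5: L0/L1/L2 = CEGBF/-/- → run C
t=6: L0/L1/L2 = CEGBF/-/- → run C
t=7: L0/L1/L2 = EGBF/-/- → run E
t=8: L0/L1/L2 = EGBF/-/- → run E
t=9: L0/L1/L2 = EGBF/-/- → run E
t=10: L0/L1/L2 = GBF/-/- → run G
t=11: L0/L1/L2 = GBF/-/- → run G
t=12: L0/L1/L2 = GBF/-/- → run G
t=13: L0/L1/L2 = GBF/-/- → run G
t=14: L0/L1/L2 = BF/G/- → run B
t=15: L0/L1/L2 = BF/G/- → run B
t=16: L0/L1/L2 = BF/G/- → run B
t=17: L0/L1/L2 = BF/G/- → run B
t=18: L0/L1/L2 = F/G/- → run F
t=19: L0/L1/L2 = F/G/- → run F
t=20: L0/L1/L2 = F/G/- → run F
t=21: L0/L1/L2 = F/G/- → run F
t=22: L0/L1/L2 = -/GF/- → run G
t=23: L0/L1/L2 = -/GF/- → run G
t=24: L0/L1/L2 = -/GF/- → run G
t=25: L0/L1/L2 = -/GF/- → run G
t=26: L0/L1/L2 = -/F/- → run F
t=27: L0/L1/L2 = -/F/- → run F
t=28: (idle)
t=29: (idle)
t=30: (idle)
t=31: (idle)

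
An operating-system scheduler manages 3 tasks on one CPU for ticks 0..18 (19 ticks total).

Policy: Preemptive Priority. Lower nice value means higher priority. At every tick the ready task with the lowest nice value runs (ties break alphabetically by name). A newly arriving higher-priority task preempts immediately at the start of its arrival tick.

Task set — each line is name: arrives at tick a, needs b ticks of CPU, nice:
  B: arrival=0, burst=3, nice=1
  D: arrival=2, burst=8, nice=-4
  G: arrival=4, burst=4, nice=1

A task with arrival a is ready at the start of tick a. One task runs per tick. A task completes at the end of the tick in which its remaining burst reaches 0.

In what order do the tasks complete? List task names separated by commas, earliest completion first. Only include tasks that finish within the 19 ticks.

t=0: ready={B} → run B
t=1: ready={B} → run B
t=2: ready={B,D} → run D
t=3: ready={B,D} → run D
t=4: ready={B,D,G} → run D
t=5: ready={B,D,G} → run D
t=6: ready={B,D,G} → run D
t=7: ready={B,D,G} → run D
t=8: ready={B,D,G} → run D
t=9: ready={B,D,G} → run D
t=10: ready={B,G} → run B
t=11: ready={G} → run G
t=12: ready={G} → run G
t=13: ready={G} → run G
t=14: ready={G} → run G
t=15: (idle)
t=16: (idle)
t=17: (idle)
t=18: (idle)

completion order = D, B, G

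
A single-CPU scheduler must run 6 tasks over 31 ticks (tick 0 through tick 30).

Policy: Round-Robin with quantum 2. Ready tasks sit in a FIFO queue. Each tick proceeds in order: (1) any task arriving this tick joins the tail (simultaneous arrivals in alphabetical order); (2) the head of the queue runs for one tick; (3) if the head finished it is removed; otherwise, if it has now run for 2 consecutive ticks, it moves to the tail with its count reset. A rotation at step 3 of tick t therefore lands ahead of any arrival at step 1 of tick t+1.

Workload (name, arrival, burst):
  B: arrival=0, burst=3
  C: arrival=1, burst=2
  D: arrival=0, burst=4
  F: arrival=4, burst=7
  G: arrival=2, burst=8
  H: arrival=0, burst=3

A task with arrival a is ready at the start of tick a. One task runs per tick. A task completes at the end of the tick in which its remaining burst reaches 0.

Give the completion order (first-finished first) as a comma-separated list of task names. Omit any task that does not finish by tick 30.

t=0: queue=[B,D,H] q_used=0 → run B
t=1: queue=[B,D,H,C] q_used=1 → run B
t=2: queue=[D,H,C,B,G] q_used=0 → run D
t=3: queue=[D,H,C,B,G] q_used=1 → run D
t=4: queue=[H,C,B,G,D,F] q_used=0 → run H
t=5: queue=[H,C,B,G,D,F] q_used=1 → run H
t=6: queue=[C,B,G,D,F,H] q_used=0 → run C
t=7: queue=[C,B,G,D,F,H] q_used=1 → run C
t=8: queue=[B,G,D,F,H] q_used=0 → run B
t=9: queue=[G,D,F,H] q_used=0 → run G
t=10: queue=[G,D,F,H] q_used=1 → run G
t=11: queue=[D,F,H,G] q_used=0 → run D
t=12: queue=[D,F,H,G] q_used=1 → run D
t=13: queue=[F,H,G] q_used=0 → run F
t=14: queue=[F,H,G] q_used=1 → run F
t=15: queue=[H,G,F] q_used=0 → run H
t=16: queue=[G,F] q_used=0 → run G
t=17: queue=[G,F] q_used=1 → run G
t=18: queue=[F,G] q_used=0 → run F
t=19: queue=[F,G] q_used=1 → run F
t=20: queue=[G,F] q_used=0 → run G
t=21: queue=[G,F] q_used=1 → run G
t=22: queue=[F,G] q_used=0 → run F
t=23: queue=[F,G] q_used=1 → run F
t=24: queue=[G,F] q_used=0 → run G
t=25: queue=[G,F] q_used=1 → run G
t=26: queue=[F] q_used=0 → run F
t=27: (idle)
t=28: (idle)
t=29: (idle)
t=30: (idle)

completion order = C, B, D, H, G, F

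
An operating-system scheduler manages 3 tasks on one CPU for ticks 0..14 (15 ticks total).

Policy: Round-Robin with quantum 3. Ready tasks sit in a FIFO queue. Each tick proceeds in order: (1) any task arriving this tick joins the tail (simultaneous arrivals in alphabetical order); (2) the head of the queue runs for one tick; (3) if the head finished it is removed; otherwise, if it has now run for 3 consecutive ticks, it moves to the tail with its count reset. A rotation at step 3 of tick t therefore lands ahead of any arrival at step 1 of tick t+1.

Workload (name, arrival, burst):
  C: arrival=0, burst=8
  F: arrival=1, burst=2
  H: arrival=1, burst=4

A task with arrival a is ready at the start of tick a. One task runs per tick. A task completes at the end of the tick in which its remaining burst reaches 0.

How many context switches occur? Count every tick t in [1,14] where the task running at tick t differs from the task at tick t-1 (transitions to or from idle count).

context switches = 6

t=0: queue=[C] q_used=0 → run C
t=1: queue=[C,F,H] q_used=1 → run C
t=2: queue=[C,F,H] q_used=2 → run C
t=3: queue=[F,H,C] q_used=0 → run F
t=4: queue=[F,H,C] q_used=1 → run F
t=5: queue=[H,C] q_used=0 → run H
t=6: queue=[H,C] q_used=1 → run H
t=7: queue=[H,C] q_used=2 → run H
t=8: queue=[C,H] q_used=0 → run C
t=9: queue=[C,H] q_used=1 → run C
t=10: queue=[C,H] q_used=2 → run C
t=11: queue=[H,C] q_used=0 → run H
t=12: queue=[C] q_used=0 → run C
t=13: queue=[C] q_used=1 → run C
t=14: (idle)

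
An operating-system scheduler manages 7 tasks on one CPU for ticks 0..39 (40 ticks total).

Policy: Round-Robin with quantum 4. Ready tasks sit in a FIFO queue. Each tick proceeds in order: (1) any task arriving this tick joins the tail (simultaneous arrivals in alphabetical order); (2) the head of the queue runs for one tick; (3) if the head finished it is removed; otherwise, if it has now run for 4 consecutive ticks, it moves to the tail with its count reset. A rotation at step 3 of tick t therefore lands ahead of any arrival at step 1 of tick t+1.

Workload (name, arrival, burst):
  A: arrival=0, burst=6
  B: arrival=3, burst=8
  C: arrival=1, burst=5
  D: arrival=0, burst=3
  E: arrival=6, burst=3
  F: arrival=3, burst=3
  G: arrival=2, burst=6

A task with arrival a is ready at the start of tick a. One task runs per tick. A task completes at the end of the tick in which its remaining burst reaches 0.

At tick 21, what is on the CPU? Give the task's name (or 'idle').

t=0: queue=[A,D] q_used=0 → run A
t=1: queue=[A,D,C] q_used=1 → run A
t=2: queue=[A,D,C,G] q_used=2 → run A
t=3: queue=[A,D,C,G,B,F] q_used=3 → run A
t=4: queue=[D,C,G,B,F,A] q_used=0 → run D
t=5: queue=[D,C,G,B,F,A] q_used=1 → run D
t=6: queue=[D,C,G,B,F,A,E] q_used=2 → run D
t=7: queue=[C,G,B,F,A,E] q_used=0 → run C
t=8: queue=[C,G,B,F,A,E] q_used=1 → run C
t=9: queue=[C,G,B,F,A,E] q_used=2 → run C
t=10: queue=[C,G,B,F,A,E] q_used=3 → run C
t=11: queue=[G,B,F,A,E,C] q_used=0 → run G
t=12: queue=[G,B,F,A,E,C] q_used=1 → run G
t=13: queue=[G,B,F,A,E,C] q_used=2 → run G
t=14: queue=[G,B,F,A,E,C] q_used=3 → run G
t=15: queue=[B,F,A,E,C,G] q_used=0 → run B
t=16: queue=[B,F,A,E,C,G] q_used=1 → run B
t=17: queue=[B,F,A,E,C,G] q_used=2 → run B
t=18: queue=[B,F,A,E,C,G] q_used=3 → run B
t=19: queue=[F,A,E,C,G,B] q_used=0 → run F
t=20: queue=[F,A,E,C,G,B] q_used=1 → run F
t=21: queue=[F,A,E,C,G,B] q_used=2 → run F
t=22: queue=[A,E,C,G,B] q_used=0 → run A
t=23: queue=[A,E,C,G,B] q_used=1 → run A
t=24: queue=[E,C,G,B] q_used=0 → run E
t=25: queue=[E,C,G,B] q_used=1 → run E
t=26: queue=[E,C,G,B] q_used=2 → run E
t=27: queue=[C,G,B] q_used=0 → run C
t=28: queue=[G,B] q_used=0 → run G
t=29: queue=[G,B] q_used=1 → run G
t=30: queue=[B] q_used=0 → run B
t=31: queue=[B] q_used=1 → run B
t=32: queue=[B] q_used=2 → run B
t=33: queue=[B] q_used=3 → run B
t=34: (idle)
t=35: (idle)
t=36: (idle)
t=37: (idle)
t=38: (idle)
t=39: (idle)

running at tick 21 = F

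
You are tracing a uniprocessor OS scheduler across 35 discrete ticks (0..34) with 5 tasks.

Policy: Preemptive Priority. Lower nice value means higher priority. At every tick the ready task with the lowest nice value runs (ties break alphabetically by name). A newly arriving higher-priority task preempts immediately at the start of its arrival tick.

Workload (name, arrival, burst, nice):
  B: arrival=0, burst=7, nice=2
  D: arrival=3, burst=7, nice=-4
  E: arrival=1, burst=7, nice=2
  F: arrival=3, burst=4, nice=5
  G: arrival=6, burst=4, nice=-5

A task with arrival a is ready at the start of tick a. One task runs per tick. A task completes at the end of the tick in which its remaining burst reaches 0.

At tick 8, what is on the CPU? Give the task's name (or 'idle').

t=0: ready={B} → run B
t=1: ready={B,E} → run B
t=2: ready={B,E} → run B
t=3: ready={B,D,E,F} → run D
t=4: ready={B,D,E,F} → run D
t=5: ready={B,D,E,F} → run D
t=6: ready={B,D,E,F,G} → run G
t=7: ready={B,D,E,F,G} → run G
t=8: ready={B,D,E,F,G} → run G
t=9: ready={B,D,E,F,G} → run G
t=10: ready={B,D,E,F} → run D
t=11: ready={B,D,E,F} → run D
t=12: ready={B,D,E,F} → run D
t=13: ready={B,D,E,F} → run D
t=14: ready={B,E,F} → run B
t=15: ready={B,E,F} → run B
t=16: ready={B,E,F} → run B
t=17: ready={B,E,F} → run B
t=18: ready={E,F} → run E
t=19: ready={E,F} → run E
t=20: ready={E,F} → run E
t=21: ready={E,F} → run E
t=22: ready={E,F} → run E
t=23: ready={E,F} → run E
t=24: ready={E,F} → run E
t=25: ready={F} → run F
t=26: ready={F} → run F
t=27: ready={F} → run F
t=28: ready={F} → run F
t=29: (idle)
t=30: (idle)
t=31: (idle)
t=32: (idle)
t=33: (idle)
t=34: (idle)

running at tick 8 = G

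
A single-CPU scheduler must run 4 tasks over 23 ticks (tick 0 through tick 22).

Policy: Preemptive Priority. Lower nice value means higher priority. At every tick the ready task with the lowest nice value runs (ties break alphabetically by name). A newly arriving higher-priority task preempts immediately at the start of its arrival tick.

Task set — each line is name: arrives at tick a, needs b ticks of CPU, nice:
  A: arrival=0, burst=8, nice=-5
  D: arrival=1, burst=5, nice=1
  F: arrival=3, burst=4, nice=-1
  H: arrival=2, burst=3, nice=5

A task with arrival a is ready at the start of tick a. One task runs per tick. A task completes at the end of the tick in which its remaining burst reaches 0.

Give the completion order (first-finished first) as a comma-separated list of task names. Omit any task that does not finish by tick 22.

completion order = A, F, D, H

t=0: ready={A} → run A
t=1: ready={A,D} → run A
t=2: ready={A,D,H} → run A
t=3: ready={A,D,F,H} → run A
t=4: ready={A,D,F,H} → run A
t=5: ready={A,D,F,H} → run A
t=6: ready={A,D,F,H} → run A
t=7: ready={A,D,F,H} → run A
t=8: ready={D,F,H} → run F
t=9: ready={D,F,H} → run F
t=10: ready={D,F,H} → run F
t=11: ready={D,F,H} → run F
t=12: ready={D,H} → run D
t=13: ready={D,H} → run D
t=14: ready={D,H} → run D
t=15: ready={D,H} → run D
t=16: ready={D,H} → run D
t=17: ready={H} → run H
t=18: ready={H} → run H
t=19: ready={H} → run H
t=20: (idle)
t=21: (idle)
t=22: (idle)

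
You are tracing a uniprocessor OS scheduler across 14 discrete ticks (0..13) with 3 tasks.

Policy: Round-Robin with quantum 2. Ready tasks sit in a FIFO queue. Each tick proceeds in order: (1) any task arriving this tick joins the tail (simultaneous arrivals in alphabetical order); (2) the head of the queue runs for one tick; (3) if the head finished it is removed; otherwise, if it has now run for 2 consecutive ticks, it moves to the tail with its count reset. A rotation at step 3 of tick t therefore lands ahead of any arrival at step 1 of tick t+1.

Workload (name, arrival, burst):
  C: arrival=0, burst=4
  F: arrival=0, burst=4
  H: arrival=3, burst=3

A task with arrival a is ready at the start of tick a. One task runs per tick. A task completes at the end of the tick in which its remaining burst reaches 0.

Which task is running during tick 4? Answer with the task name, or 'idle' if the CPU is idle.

running at tick 4 = C

t=0: queue=[C,F] q_used=0 → run C
t=1: queue=[C,F] q_used=1 → run C
t=2: queue=[F,C] q_used=0 → run F
t=3: queue=[F,C,H] q_used=1 → run F
t=4: queue=[C,H,F] q_used=0 → run C
t=5: queue=[C,H,F] q_used=1 → run C
t=6: queue=[H,F] q_used=0 → run H
t=7: queue=[H,F] q_used=1 → run H
t=8: queue=[F,H] q_used=0 → run F
t=9: queue=[F,H] q_used=1 → run F
t=10: queue=[H] q_used=0 → run H
t=11: (idle)
t=12: (idle)
t=13: (idle)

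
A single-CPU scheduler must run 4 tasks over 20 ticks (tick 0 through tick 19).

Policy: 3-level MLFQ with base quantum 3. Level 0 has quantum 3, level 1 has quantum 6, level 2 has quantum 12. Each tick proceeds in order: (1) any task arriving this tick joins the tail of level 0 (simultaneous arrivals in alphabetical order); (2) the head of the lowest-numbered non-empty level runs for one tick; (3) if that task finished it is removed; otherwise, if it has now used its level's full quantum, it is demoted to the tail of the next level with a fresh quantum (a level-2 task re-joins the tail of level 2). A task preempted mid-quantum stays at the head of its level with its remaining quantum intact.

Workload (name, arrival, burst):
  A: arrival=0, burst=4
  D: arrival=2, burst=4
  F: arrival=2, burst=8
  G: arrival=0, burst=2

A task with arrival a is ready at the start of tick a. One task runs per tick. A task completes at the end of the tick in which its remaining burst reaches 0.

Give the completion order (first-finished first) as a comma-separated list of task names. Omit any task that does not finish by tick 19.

completion order = G, A, D, F

t=0: L0/L1/L2 = AG/-/- → run A
t=1: L0/L1/L2 = AG/-/- → run A
t=2: L0/L1/L2 = AGDF/-/- → run A
t=3: L0/L1/L2 = GDF/A/- → run G
t=4: L0/L1/L2 = GDF/A/- → run G
t=5: L0/L1/L2 = DF/A/- → run D
t=6: L0/L1/L2 = DF/A/- → run D
t=7: L0/L1/L2 = DF/A/- → run D
t=8: L0/L1/L2 = F/AD/- → run F
t=9: L0/L1/L2 = F/AD/- → run F
t=10: L0/L1/L2 = F/AD/- → run F
t=11: L0/L1/L2 = -/ADF/- → run A
t=12: L0/L1/L2 = -/DF/- → run D
t=13: L0/L1/L2 = -/F/- → run F
t=14: L0/L1/L2 = -/F/- → run F
t=15: L0/L1/L2 = -/F/- → run F
t=16: L0/L1/L2 = -/F/- → run F
t=17: L0/L1/L2 = -/F/- → run F
t=18: (idle)
t=19: (idle)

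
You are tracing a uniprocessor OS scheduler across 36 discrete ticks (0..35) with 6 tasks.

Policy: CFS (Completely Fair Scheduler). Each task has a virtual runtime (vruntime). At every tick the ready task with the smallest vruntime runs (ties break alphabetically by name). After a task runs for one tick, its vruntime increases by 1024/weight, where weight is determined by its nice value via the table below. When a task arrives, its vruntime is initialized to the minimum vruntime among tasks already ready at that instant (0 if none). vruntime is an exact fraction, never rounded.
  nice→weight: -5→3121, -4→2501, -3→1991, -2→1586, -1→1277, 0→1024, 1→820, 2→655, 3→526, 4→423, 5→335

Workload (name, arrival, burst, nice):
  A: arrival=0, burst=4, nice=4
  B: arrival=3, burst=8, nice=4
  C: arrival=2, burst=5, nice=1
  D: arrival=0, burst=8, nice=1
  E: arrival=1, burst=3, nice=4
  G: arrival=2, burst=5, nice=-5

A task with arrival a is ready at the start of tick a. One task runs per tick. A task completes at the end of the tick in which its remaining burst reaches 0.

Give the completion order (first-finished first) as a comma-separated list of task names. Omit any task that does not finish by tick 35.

t=0: vr[A=0 D=0] → run A
t=1: vr[A=1024/423 D=0 E=0] → run D
t=2: vr[A=1024/423 C=0 D=256/205 E=0 G=0] → run C
t=3: vr[A=1024/423 B=0 C=256/205 D=256/205 E=0 G=0] → run B
t=4: vr[A=1024/423 B=1024/423 C=256/205 D=256/205 E=0 G=0] → run E
t=5: vr[A=1024/423 B=1024/423 C=256/205 D=256/205 E=1024/423 G=0] → run G
t=6: vr[A=1024/423 B=1024/423 C=256/205 D=256/205 E=1024/423 G=1024/3121] → run G
t=7: vr[A=1024/423 B=1024/423 C=256/205 D=256/205 E=1024/423 G=2048/3121] → run G
t=8: vr[A=1024/423 B=1024/423 C=256/205 D=256/205 E=1024/423 G=3072/3121] → run G
t=9: vr[A=1024/423 B=1024/423 C=256/205 D=256/205 E=1024/423 G=4096/3121] → run C
t=10: vr[A=1024/423 B=1024/423 C=512/205 D=256/205 E=1024/423 G=4096/3121] → run D
t=11: vr[A=1024/423 B=1024/423 C=512/205 D=512/205 E=1024/423 G=4096/3121] → run G
t=12: vr[A=1024/423 B=1024/423 C=512/205 D=512/205 E=1024/423] → run A
t=13: vr[A=2048/423 B=1024/423 C=512/205 D=512/205 E=1024/423] → run B
t=14: vr[A=2048/423 B=2048/423 C=512/205 D=512/205 E=1024/423] → run E
t=15: vr[A=2048/423 B=2048/423 C=512/205 D=512/205 E=2048/423] → run C
t=16: vr[A=2048/423 B=2048/423 C=768/205 D=512/205 E=2048/423] → run D
t=17: vr[A=2048/423 B=2048/423 C=768/205 D=768/205 E=2048/423] → run C
t=18: vr[A=2048/423 B=2048/423 C=1024/205 D=768/205 E=2048/423] → run D
t=19: vr[A=2048/423 B=2048/423 C=1024/205 D=1024/205 E=2048/423] → run A
t=20: vr[A=1024/141 B=2048/423 C=1024/205 D=1024/205 E=2048/423] → run B
t=21: vr[A=1024/141 B=1024/141 C=1024/205 D=1024/205 E=2048/423] → run E
t=22: vr[A=1024/141 B=1024/141 C=1024/205 D=1024/205] → run C
t=23: vr[A=1024/141 B=1024/141 D=1024/205] → run D
t=24: vr[A=1024/141 B=1024/141 D=256/41] → run D
t=25: vr[A=1024/141 B=1024/141 D=1536/205] → run A
t=26: vr[B=1024/141 D=1536/205] → run B
t=27: vr[B=4096/423 D=1536/205] → run D
t=28: vr[B=4096/423 D=1792/205] → run D
t=29: vr[B=4096/423] → run B
t=30: vr[B=5120/423] → run B
t=31: vr[B=2048/141] → run B
t=32: vr[B=7168/423] → run B
t=33: (idle)
t=34: (idle)
t=35: (idle)

completion order = G, E, C, A, D, B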